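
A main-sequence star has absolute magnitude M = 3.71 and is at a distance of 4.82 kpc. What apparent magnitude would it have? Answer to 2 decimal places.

m ≈ 17.13

d = 4.82 kpc = 4820 pc
m = M + 5 log₁₀ d − 5 = 3.71 + 5·3.6830 − 5 = 17.125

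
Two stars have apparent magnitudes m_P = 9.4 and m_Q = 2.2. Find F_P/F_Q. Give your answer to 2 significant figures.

Δm = 9.4 − (2.2) = 7.2
Flux ratio = 10^(−0.4 Δm) = 10^(−0.4 × 7.2) = 10^-2.880 = 1.318×10^-3

F_P/F_Q ≈ 1.3×10^-3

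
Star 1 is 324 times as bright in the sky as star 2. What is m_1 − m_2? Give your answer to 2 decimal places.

Pogson: Δm = −2.5 log₁₀(ratio) = −2.5 log₁₀(324) = −2.5 × 2.5105 = -6.276
Star 1 is brighter, so it has the smaller magnitude: the difference is negative.

m_1 − m_2 ≈ -6.28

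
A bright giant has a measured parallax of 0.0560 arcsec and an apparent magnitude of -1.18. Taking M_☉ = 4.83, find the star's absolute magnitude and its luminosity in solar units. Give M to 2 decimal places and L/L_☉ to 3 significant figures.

d = 1/p = 1/0.0560″ = 17.86 pc
M = m − 5 log₁₀ d + 5 = -1.18 − 5·1.2518 + 5 = -2.439
M − M_☉ = -2.439 − 4.83 = -7.269
L/L_☉ = 10^(−0.4 × -7.269) = 808.4

M ≈ -2.44; L/L_☉ ≈ 808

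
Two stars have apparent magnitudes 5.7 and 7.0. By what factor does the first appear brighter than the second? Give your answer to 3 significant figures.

3.31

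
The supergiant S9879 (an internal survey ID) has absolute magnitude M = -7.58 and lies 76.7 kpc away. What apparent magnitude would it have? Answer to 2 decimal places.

d = 76.7 kpc = 76700 pc
m = M + 5 log₁₀ d − 5 = -7.58 + 5·4.8848 − 5 = 11.844

m ≈ 11.84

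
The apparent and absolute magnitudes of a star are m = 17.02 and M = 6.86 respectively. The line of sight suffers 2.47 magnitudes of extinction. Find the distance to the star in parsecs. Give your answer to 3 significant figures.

m − M = 5 log₁₀(d/10 pc) + A  ⇒  17.02 − (6.86) − 2.47 = 5 log₁₀(d/10)
7.690 = 5 log₁₀(d/10)
log₁₀ d = (m − M − A)/5 + 1 = 2.5380
d = 10^2.5380 = 345.1 pc

d ≈ 345 pc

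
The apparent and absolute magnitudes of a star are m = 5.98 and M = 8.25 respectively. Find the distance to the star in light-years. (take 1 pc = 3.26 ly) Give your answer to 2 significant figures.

d ≈ 11 ly

μ = m − M = -2.270
m − M = 5 log₁₀ d − 5
log₁₀ d = (m − M)/5 + 1 = 0.5460
d = 10^0.5460 = 3.516 pc
= 11.46 ly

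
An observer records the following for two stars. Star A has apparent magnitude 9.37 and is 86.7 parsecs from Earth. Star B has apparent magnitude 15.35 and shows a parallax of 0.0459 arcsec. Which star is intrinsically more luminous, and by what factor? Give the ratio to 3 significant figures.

Star A is more luminous, by a factor of 3910.

Star A: M = m − 5 log₁₀ d + 5 = 9.37 − 5·1.9380 + 5 = 4.680
Star B: d = 1/p = 1/0.0459″ = 21.79 pc
Star B: M = m − 5 log₁₀ d + 5 = 15.35 − 5·1.3382 + 5 = 13.659
ΔM = M_A − M_B = 4.680 − (13.659) = -8.979; smaller M is more luminous → Star A.
L ratio = 10^(0.4 |ΔM|) = 10^3.592 = 3905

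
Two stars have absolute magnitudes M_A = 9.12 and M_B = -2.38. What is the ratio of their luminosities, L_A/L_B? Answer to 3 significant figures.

L_A/L_B ≈ 2.51×10^-5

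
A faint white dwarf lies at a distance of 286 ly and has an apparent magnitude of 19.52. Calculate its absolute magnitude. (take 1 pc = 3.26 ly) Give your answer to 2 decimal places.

M ≈ 14.80

d = 286 ly / 3.26 = 87.73 pc
5 log₁₀(d/10 pc) = 5 log₁₀(87.73) − 5 = 4.716
M = m − 5 log₁₀(d/10) = 19.52 − 4.716 = 14.804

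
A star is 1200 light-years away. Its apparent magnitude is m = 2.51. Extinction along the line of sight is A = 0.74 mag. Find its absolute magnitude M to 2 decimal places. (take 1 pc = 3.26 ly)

d = 1200 ly / 3.26 = 368.1 pc
5 log₁₀(d/10 pc) = 5 log₁₀(368.1) − 5 = 7.830
M = m − 5 log₁₀(d/10) − A = 2.51 − 7.830 − 0.74 = -6.060

M ≈ -6.06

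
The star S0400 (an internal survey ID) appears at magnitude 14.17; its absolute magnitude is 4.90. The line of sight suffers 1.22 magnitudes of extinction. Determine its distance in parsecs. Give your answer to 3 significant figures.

d ≈ 407 pc

m − M = 5 log₁₀(d/10 pc) + A  ⇒  14.17 − (4.90) − 1.22 = 5 log₁₀(d/10)
8.050 = 5 log₁₀(d/10)
log₁₀ d = (m − M − A)/5 + 1 = 2.6100
d = 10^2.6100 = 407.4 pc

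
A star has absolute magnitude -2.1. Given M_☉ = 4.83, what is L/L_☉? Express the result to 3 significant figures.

M − M_☉ = -2.1 − 4.83 = -6.930
L/L_☉ = 10^(−0.4 (M − M_☉)) = 10^2.772 = 591.6

L/L_☉ ≈ 592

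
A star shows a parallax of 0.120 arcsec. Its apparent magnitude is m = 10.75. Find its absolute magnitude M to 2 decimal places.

d = 1/p = 1/0.120″ = 8.333 pc
5 log₁₀(d/10 pc) = 5 log₁₀(8.333) − 5 = -0.396
M = m − 5 log₁₀(d/10) = 10.75 + 0.396 = 11.146

M ≈ 11.15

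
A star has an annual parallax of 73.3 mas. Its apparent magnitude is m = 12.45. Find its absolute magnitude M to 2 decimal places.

M ≈ 11.78

p = 73.3 mas = 0.0733″ → d = 1/p = 13.64 pc
5 log₁₀(d/10 pc) = 5 log₁₀(13.64) − 5 = 0.674
M = m − 5 log₁₀(d/10) = 12.45 − 0.674 = 11.776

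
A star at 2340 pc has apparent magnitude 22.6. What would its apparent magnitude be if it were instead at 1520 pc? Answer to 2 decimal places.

m ≈ 21.66

Flux ∝ 1/d², so Δm = 5 log₁₀(d₂/d₁) = 5 log₁₀(1520/2340) = -0.937
m₂ = m₁ + Δm = 22.6 + (-0.937) = 21.663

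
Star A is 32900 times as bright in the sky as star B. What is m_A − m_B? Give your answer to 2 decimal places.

m_A − m_B ≈ -11.29

Pogson: Δm = −2.5 log₁₀(ratio) = −2.5 log₁₀(32900) = −2.5 × 4.5172 = -11.293
Star A is brighter, so it has the smaller magnitude: the difference is negative.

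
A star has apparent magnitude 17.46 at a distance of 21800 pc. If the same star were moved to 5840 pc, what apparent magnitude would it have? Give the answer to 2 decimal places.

Flux ∝ 1/d², so Δm = 5 log₁₀(d₂/d₁) = 5 log₁₀(5840/21800) = -2.860
m₂ = m₁ + Δm = 17.46 + (-2.860) = 14.600

m ≈ 14.60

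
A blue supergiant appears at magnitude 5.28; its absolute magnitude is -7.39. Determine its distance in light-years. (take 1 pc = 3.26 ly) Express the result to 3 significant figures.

d ≈ 11100 ly

Distance modulus: m − M = 5.28 − (-7.39) = 12.670
m − M = 5 log₁₀ d − 5
log₁₀ d = (m − M)/5 + 1 = 3.5340
d = 10^3.5340 = 3420 pc
= 11150 ly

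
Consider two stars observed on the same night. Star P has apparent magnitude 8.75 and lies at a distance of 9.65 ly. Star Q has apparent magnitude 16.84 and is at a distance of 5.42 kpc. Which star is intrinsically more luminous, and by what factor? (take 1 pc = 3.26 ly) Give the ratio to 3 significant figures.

Star P: d = 9.65 ly / 3.26 = 2.960 pc
Star P: M = m − 5 log₁₀ d + 5 = 8.75 − 5·0.4713 + 5 = 11.393
Star Q: d = 5.42 kpc = 5420 pc
Star Q: M = m − 5 log₁₀ d + 5 = 16.84 − 5·3.7340 + 5 = 3.170
ΔM = M_P − M_Q = 11.393 − (3.170) = 8.223; smaller M is more luminous → Star Q.
L ratio = 10^(0.4 |ΔM|) = 10^3.289 = 1947

Star Q is more luminous, by a factor of 1950.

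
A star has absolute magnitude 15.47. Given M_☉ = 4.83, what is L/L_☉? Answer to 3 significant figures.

L/L_☉ ≈ 5.55×10^-5

M − M_☉ = 15.47 − 4.83 = 10.640
L/L_☉ = 10^(−0.4 (M − M_☉)) = 10^-4.256 = 5.546×10^-5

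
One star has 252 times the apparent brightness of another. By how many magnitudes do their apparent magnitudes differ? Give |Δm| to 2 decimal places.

|Δm| ≈ 6.00

Pogson: Δm = −2.5 log₁₀(ratio) = −2.5 log₁₀(252) = −2.5 × 2.4014 = -6.004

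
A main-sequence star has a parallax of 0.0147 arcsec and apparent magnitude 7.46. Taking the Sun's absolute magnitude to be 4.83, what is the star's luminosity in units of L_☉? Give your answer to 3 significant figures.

L/L_☉ ≈ 4.11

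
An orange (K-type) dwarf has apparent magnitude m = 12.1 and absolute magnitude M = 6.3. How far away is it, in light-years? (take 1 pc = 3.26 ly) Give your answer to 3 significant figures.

d ≈ 471 ly

Distance modulus: m − M = 12.1 − (6.3) = 5.800
m − M = 5 log₁₀ d − 5
log₁₀ d = (m − M)/5 + 1 = 2.1600
d = 10^2.1600 = 144.5 pc
= 471.2 ly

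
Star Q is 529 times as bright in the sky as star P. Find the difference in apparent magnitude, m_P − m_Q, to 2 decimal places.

m_P − m_Q ≈ 6.81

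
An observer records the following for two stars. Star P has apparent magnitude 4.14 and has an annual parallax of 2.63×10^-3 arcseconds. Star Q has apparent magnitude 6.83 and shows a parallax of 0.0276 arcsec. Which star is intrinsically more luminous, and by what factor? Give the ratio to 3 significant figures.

Star P is more luminous, by a factor of 1310.

Star P: d = 1/p = 1/2.63×10^-3″ = 380.2 pc
Star P: M = m − 5 log₁₀ d + 5 = 4.14 − 5·2.5800 + 5 = -3.760
Star Q: d = 1/p = 1/0.0276″ = 36.23 pc
Star Q: M = m − 5 log₁₀ d + 5 = 6.83 − 5·1.5591 + 5 = 4.035
ΔM = M_P − M_Q = -3.760 − (4.035) = -7.795; smaller M is more luminous → Star P.
L ratio = 10^(0.4 |ΔM|) = 10^3.118 = 1312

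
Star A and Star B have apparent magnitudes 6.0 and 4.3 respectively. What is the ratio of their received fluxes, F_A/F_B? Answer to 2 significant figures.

Δm = 6.0 − (4.3) = 1.7
Flux ratio = 10^(−0.4 Δm) = 10^(−0.4 × 1.7) = 10^-0.680 = 0.2089

F_A/F_B ≈ 0.21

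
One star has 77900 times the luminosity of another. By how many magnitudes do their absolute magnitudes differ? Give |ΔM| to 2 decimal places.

Pogson: ΔM = −2.5 log₁₀(ratio) = −2.5 log₁₀(77900) = −2.5 × 4.8915 = -12.229

|ΔM| ≈ 12.23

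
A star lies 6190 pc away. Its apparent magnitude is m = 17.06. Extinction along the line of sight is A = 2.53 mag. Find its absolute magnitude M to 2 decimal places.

M ≈ 0.57

5 log₁₀(d/10 pc) = 5 log₁₀(6190) − 5 = 13.958
M = m − 5 log₁₀(d/10) − A = 17.06 − 13.958 − 2.53 = 0.572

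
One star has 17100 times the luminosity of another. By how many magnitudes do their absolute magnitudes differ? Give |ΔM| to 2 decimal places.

|ΔM| ≈ 10.58

Pogson: ΔM = −2.5 log₁₀(ratio) = −2.5 log₁₀(17100) = −2.5 × 4.2330 = -10.582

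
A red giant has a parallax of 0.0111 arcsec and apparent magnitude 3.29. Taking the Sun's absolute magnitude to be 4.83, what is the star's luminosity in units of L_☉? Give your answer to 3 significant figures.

d = 1/p = 1/0.0111″ = 90.09 pc
M = m − 5 log₁₀ d + 5 = 3.29 − 5·1.9547 + 5 = -1.483
M − M_☉ = -1.483 − 4.83 = -6.313
L/L_☉ = 10^(−0.4 × -6.313) = 335.2

L/L_☉ ≈ 335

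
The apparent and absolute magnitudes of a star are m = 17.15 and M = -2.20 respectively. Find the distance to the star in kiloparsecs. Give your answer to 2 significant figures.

d ≈ 74 kpc

μ = m − M = 19.350
m − M = 5 log₁₀ d − 5
log₁₀ d = (m − M)/5 + 1 = 4.8700
d = 10^4.8700 = 74130 pc
= 74.13 kpc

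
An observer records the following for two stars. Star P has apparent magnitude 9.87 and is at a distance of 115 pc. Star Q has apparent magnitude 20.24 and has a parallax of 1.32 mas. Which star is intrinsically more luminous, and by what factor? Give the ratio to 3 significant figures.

Star P is more luminous, by a factor of 324.

Star P: M = m − 5 log₁₀ d + 5 = 9.87 − 5·2.0607 + 5 = 4.567
Star Q: p = 1.32 mas = 1.32×10^-3″ → d = 1/p = 757.6 pc
Star Q: M = m − 5 log₁₀ d + 5 = 20.24 − 5·2.8794 + 5 = 10.843
ΔM = M_P − M_Q = 4.567 − (10.843) = -6.276; smaller M is more luminous → Star P.
L ratio = 10^(0.4 |ΔM|) = 10^2.511 = 324.0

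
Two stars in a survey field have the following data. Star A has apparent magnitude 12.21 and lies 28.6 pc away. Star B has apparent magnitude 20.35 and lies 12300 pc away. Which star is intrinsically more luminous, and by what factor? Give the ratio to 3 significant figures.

Star B is more luminous, by a factor of 103.

Star A: M = m − 5 log₁₀ d + 5 = 12.21 − 5·1.4564 + 5 = 9.928
Star B: M = m − 5 log₁₀ d + 5 = 20.35 − 5·4.0899 + 5 = 4.900
ΔM = M_A − M_B = 9.928 − (4.900) = 5.028; smaller M is more luminous → Star B.
L ratio = 10^(0.4 |ΔM|) = 10^2.011 = 102.6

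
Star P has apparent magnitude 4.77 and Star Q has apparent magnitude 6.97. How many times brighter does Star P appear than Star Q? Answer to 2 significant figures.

Magnitude difference = -2.20
Flux ratio = 10^(−0.4 Δm) = 10^(−0.4 × -2.20) = 10^0.880 = 7.586

7.6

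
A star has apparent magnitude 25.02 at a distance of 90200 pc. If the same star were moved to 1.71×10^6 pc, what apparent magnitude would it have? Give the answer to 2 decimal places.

Flux ∝ 1/d², so Δm = 5 log₁₀(d₂/d₁) = 5 log₁₀(1.71×10^6/90200) = 6.389
m₂ = m₁ + Δm = 25.02 + (6.389) = 31.409

m ≈ 31.41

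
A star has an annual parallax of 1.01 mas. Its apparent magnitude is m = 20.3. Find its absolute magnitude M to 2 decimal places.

M ≈ 10.32

p = 1.01 mas = 1.01×10^-3″ → d = 1/p = 990.1 pc
5 log₁₀(d/10 pc) = 5 log₁₀(990.1) − 5 = 9.978
M = m − 5 log₁₀(d/10) = 20.3 − 9.978 = 10.322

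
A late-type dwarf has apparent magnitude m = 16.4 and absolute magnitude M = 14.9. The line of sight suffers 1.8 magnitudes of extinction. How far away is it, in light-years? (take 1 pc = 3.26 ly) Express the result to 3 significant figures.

m − M = 5 log₁₀(d/10 pc) + A  ⇒  16.4 − (14.9) − 1.8 = 5 log₁₀(d/10)
-0.300 = 5 log₁₀(d/10)
log₁₀ d = (m − M − A)/5 + 1 = 0.9400
d = 10^0.9400 = 8.710 pc
= 28.39 ly

d ≈ 28.4 ly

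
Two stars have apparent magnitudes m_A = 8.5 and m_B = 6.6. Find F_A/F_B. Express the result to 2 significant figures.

Magnitude difference = 1.9
Flux ratio = 10^(−0.4 Δm) = 10^(−0.4 × 1.9) = 10^-0.760 = 0.1738

F_A/F_B ≈ 0.17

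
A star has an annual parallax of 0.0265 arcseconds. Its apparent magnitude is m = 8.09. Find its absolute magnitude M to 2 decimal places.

M ≈ 5.21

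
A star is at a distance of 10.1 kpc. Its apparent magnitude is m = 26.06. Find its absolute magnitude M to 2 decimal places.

M ≈ 11.04

d = 10.1 kpc = 10100 pc
5 log₁₀(d/10 pc) = 5 log₁₀(10100) − 5 = 15.022
M = m − 5 log₁₀(d/10) = 26.06 − 15.022 = 11.038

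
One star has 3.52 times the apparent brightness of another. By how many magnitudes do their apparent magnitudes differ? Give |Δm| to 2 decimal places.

Pogson: Δm = −2.5 log₁₀(ratio) = −2.5 log₁₀(3.52) = −2.5 × 0.5465 = -1.366

|Δm| ≈ 1.37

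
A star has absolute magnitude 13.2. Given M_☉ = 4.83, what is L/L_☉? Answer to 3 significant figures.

M − M_☉ = 13.2 − 4.83 = 8.370
L/L_☉ = 10^(−0.4 (M − M_☉)) = 10^-3.348 = 4.487×10^-4

L/L_☉ ≈ 4.49×10^-4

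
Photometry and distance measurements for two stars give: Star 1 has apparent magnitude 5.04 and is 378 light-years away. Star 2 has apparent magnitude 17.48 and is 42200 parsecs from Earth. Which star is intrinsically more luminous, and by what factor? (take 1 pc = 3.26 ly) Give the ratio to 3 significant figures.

Star 2 is more luminous, by a factor of 1.40.

Star 1: d = 378 ly / 3.26 = 116.0 pc
Star 1: M = m − 5 log₁₀ d + 5 = 5.04 − 5·2.0643 + 5 = -0.281
Star 2: M = m − 5 log₁₀ d + 5 = 17.48 − 5·4.6253 + 5 = -0.647
ΔM = M_1 − M_2 = -0.281 − (-0.647) = 0.365; smaller M is more luminous → Star 2.
L ratio = 10^(0.4 |ΔM|) = 10^0.146 = 1.400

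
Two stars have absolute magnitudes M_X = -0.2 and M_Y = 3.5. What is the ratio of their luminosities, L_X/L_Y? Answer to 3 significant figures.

ΔM = M_X − M_Y = -3.7
L_X/L_Y = 10^(−0.4 ΔM) = 10^1.480 = 30.20

L_X/L_Y ≈ 30.2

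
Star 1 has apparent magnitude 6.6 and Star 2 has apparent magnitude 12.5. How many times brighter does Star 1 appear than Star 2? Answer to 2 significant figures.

230

Magnitude difference = -5.9
Flux ratio = 10^(−0.4 Δm) = 10^(−0.4 × -5.9) = 10^2.360 = 229.1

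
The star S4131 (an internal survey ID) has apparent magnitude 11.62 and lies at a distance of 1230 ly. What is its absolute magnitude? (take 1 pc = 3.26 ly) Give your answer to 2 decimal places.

M ≈ 3.74

d = 1230 ly / 3.26 = 377.3 pc
5 log₁₀(d/10 pc) = 5 log₁₀(377.3) − 5 = 7.883
M = m − 5 log₁₀(d/10) = 11.62 − 7.883 = 3.737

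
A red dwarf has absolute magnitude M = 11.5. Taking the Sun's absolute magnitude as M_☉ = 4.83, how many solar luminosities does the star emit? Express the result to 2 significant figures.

L/L_☉ ≈ 2.1×10^-3

M − M_☉ = 11.5 − 4.83 = 6.670
L/L_☉ = 10^(−0.4 (M − M_☉)) = 10^-2.668 = 2.148×10^-3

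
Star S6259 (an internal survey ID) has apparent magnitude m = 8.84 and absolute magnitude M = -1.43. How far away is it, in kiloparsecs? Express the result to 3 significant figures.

d ≈ 1.13 kpc

Distance modulus: m − M = 8.84 − (-1.43) = 10.270
m − M = 5 log₁₀ d − 5
log₁₀ d = (m − M)/5 + 1 = 3.0540
d = 10^3.0540 = 1132 pc
= 1.132 kpc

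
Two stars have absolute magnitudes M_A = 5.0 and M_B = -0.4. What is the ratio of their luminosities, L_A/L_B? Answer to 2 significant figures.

ΔM = M_A − M_B = 5.4
L_A/L_B = 10^(−0.4 ΔM) = 10^-2.160 = 6.918×10^-3

L_A/L_B ≈ 6.9×10^-3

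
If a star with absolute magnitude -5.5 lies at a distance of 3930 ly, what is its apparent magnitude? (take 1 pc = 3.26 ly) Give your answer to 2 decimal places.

m ≈ 4.91

d = 3930 ly / 3.26 = 1206 pc
m = M + 5 log₁₀ d − 5 = -5.5 + 5·3.0812 − 5 = 4.906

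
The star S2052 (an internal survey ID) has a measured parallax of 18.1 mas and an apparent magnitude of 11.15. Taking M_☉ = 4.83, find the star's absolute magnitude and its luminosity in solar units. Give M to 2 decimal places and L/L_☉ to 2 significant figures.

d = 1/p = 1000/18.1 mas = 55.25 pc
M = m − 5 log₁₀ d + 5 = 11.15 − 5·1.7423 + 5 = 7.438
M − M_☉ = 7.438 − 4.83 = 2.608
L/L_☉ = 10^(−0.4 × 2.608) = 0.09050

M ≈ 7.44; L/L_☉ ≈ 0.090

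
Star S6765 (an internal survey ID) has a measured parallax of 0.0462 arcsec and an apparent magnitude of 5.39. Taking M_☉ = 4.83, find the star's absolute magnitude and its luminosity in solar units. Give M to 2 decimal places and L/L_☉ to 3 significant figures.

d = 1/p = 1/0.0462″ = 21.65 pc
M = m − 5 log₁₀ d + 5 = 5.39 − 5·1.3354 + 5 = 3.713
M − M_☉ = 3.713 − 4.83 = -1.117
L/L_☉ = 10^(−0.4 × -1.117) = 2.797

M ≈ 3.71; L/L_☉ ≈ 2.80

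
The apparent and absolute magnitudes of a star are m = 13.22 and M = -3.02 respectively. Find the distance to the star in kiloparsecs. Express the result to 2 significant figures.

d ≈ 18 kpc

Distance modulus: m − M = 13.22 − (-3.02) = 16.240
m − M = 5 log₁₀ d − 5
log₁₀ d = (m − M)/5 + 1 = 4.2480
d = 10^4.2480 = 17700 pc
= 17.70 kpc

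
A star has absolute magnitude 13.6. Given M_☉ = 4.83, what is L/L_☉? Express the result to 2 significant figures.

L/L_☉ ≈ 3.1×10^-4

M − M_☉ = 13.6 − 4.83 = 8.770
L/L_☉ = 10^(−0.4 (M − M_☉)) = 10^-3.508 = 3.105×10^-4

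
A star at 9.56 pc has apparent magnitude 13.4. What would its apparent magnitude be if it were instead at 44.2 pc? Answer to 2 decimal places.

Flux ∝ 1/d², so Δm = 5 log₁₀(d₂/d₁) = 5 log₁₀(44.2/9.56) = 3.325
m₂ = m₁ + Δm = 13.4 + (3.325) = 16.725

m ≈ 16.72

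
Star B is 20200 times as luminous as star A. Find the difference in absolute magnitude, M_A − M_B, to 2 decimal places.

M_A − M_B ≈ 10.76

Pogson: ΔM = −2.5 log₁₀(ratio) = −2.5 log₁₀(20200) = −2.5 × 4.3054 = -10.763
Star B is brighter so has the smaller magnitude: M_A − M_B is positive.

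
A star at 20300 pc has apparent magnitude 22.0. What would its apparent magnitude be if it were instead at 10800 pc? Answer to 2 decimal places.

Flux ∝ 1/d², so Δm = 5 log₁₀(d₂/d₁) = 5 log₁₀(10800/20300) = -1.370
m₂ = m₁ + Δm = 22.0 + (-1.370) = 20.630

m ≈ 20.63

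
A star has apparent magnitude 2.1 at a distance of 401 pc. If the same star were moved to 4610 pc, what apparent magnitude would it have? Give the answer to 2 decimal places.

m ≈ 7.40

Flux ∝ 1/d², so Δm = 5 log₁₀(d₂/d₁) = 5 log₁₀(4610/401) = 5.303
m₂ = m₁ + Δm = 2.1 + (5.303) = 7.403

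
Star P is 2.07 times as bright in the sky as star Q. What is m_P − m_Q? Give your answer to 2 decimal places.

Pogson: Δm = −2.5 log₁₀(ratio) = −2.5 log₁₀(2.07) = −2.5 × 0.3160 = -0.790
Star P is brighter, so it has the smaller magnitude: the difference is negative.

m_P − m_Q ≈ -0.79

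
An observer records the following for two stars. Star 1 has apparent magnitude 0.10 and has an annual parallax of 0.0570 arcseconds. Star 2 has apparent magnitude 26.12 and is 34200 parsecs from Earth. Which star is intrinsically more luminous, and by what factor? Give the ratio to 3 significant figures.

Star 1 is more luminous, by a factor of 6730.

Star 1: d = 1/p = 1/0.0570″ = 17.54 pc
Star 1: M = m − 5 log₁₀ d + 5 = 0.10 − 5·1.2441 + 5 = -1.121
Star 2: M = m − 5 log₁₀ d + 5 = 26.12 − 5·4.5340 + 5 = 8.450
ΔM = M_1 − M_2 = -1.121 − (8.450) = -9.570; smaller M is more luminous → Star 1.
L ratio = 10^(0.4 |ΔM|) = 10^3.828 = 6733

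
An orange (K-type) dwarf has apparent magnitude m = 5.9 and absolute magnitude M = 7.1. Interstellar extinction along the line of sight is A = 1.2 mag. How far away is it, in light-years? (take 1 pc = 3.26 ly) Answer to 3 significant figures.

d ≈ 10.8 ly

m − M = 5 log₁₀(d/10 pc) + A  ⇒  5.9 − (7.1) − 1.2 = 5 log₁₀(d/10)
-2.400 = 5 log₁₀(d/10)
log₁₀ d = (m − M − A)/5 + 1 = 0.5200
d = 10^0.5200 = 3.311 pc
= 10.79 ly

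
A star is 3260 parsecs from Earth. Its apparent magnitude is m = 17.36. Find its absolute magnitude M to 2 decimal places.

M ≈ 4.79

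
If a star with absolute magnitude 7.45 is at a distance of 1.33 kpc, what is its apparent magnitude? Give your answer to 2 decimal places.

m ≈ 18.07

d = 1.33 kpc = 1330 pc
m = M + 5 log₁₀ d − 5 = 7.45 + 5·3.1239 − 5 = 18.069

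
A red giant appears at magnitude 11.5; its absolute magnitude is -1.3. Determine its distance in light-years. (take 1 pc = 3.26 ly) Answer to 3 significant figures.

μ = m − M = 12.800
m − M = 5 log₁₀ d − 5
log₁₀ d = (m − M)/5 + 1 = 3.5600
d = 10^3.5600 = 3631 pc
= 11840 ly

d ≈ 11800 ly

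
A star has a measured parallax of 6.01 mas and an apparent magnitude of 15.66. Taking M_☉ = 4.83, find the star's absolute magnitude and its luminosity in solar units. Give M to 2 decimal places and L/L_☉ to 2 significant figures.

M ≈ 9.55; L/L_☉ ≈ 0.013

d = 1/p = 1000/6.01 mas = 166.4 pc
M = m − 5 log₁₀ d + 5 = 15.66 − 5·2.2211 + 5 = 9.554
M − M_☉ = 9.554 − 4.83 = 4.724
L/L_☉ = 10^(−0.4 × 4.724) = 0.01289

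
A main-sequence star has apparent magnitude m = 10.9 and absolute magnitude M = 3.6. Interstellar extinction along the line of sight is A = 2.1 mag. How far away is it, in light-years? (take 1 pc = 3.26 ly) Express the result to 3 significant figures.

m − M = 5 log₁₀(d/10 pc) + A  ⇒  10.9 − (3.6) − 2.1 = 5 log₁₀(d/10)
5.200 = 5 log₁₀(d/10)
log₁₀ d = (m − M − A)/5 + 1 = 2.0400
d = 10^2.0400 = 109.6 pc
= 357.5 ly

d ≈ 357 ly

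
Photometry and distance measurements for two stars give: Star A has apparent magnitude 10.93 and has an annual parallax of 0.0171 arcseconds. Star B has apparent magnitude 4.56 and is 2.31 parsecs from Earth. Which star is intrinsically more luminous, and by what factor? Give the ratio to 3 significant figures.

Star A: d = 1/p = 1/0.0171″ = 58.48 pc
Star A: M = m − 5 log₁₀ d + 5 = 10.93 − 5·1.7670 + 5 = 7.095
Star B: M = m − 5 log₁₀ d + 5 = 4.56 − 5·0.3636 + 5 = 7.742
ΔM = M_A − M_B = 7.095 − (7.742) = -0.647; smaller M is more luminous → Star A.
L ratio = 10^(0.4 |ΔM|) = 10^0.259 = 1.815

Star A is more luminous, by a factor of 1.81.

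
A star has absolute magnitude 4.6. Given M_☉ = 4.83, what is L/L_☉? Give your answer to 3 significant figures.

M − M_☉ = 4.6 − 4.83 = -0.230
L/L_☉ = 10^(−0.4 (M − M_☉)) = 10^0.092 = 1.236

L/L_☉ ≈ 1.24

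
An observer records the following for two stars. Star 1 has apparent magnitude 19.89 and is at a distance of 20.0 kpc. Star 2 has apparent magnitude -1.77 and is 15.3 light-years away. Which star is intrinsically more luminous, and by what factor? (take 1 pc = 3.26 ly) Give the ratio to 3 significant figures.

Star 1: d = 20.0 kpc = 20000 pc
Star 1: M = m − 5 log₁₀ d + 5 = 19.89 − 5·4.3010 + 5 = 3.385
Star 2: d = 15.3 ly / 3.26 = 4.693 pc
Star 2: M = m − 5 log₁₀ d + 5 = -1.77 − 5·0.6715 + 5 = -0.127
ΔM = M_1 − M_2 = 3.385 − (-0.127) = 3.512; smaller M is more luminous → Star 2.
L ratio = 10^(0.4 |ΔM|) = 10^1.405 = 25.40

Star 2 is more luminous, by a factor of 25.4.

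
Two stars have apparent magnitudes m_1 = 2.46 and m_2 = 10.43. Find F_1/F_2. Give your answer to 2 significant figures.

F_1/F_2 ≈ 1500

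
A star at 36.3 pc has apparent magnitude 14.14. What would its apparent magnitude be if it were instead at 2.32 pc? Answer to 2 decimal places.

Flux ∝ 1/d², so Δm = 5 log₁₀(d₂/d₁) = 5 log₁₀(2.32/36.3) = -5.972
m₂ = m₁ + Δm = 14.14 + (-5.972) = 8.168

m ≈ 8.17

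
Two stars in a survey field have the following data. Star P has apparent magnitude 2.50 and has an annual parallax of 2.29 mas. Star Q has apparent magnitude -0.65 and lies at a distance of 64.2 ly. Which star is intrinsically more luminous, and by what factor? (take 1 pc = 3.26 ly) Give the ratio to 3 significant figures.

Star P is more luminous, by a factor of 27.0.

Star P: p = 2.29 mas = 2.29×10^-3″ → d = 1/p = 436.7 pc
Star P: M = m − 5 log₁₀ d + 5 = 2.50 − 5·2.6402 + 5 = -5.701
Star Q: d = 64.2 ly / 3.26 = 19.69 pc
Star Q: M = m − 5 log₁₀ d + 5 = -0.65 − 5·1.2943 + 5 = -2.122
ΔM = M_P − M_Q = -5.701 − (-2.122) = -3.579; smaller M is more luminous → Star P.
L ratio = 10^(0.4 |ΔM|) = 10^1.432 = 27.02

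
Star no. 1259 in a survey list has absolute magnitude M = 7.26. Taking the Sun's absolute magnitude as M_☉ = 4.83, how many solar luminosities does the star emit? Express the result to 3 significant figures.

M − M_☉ = 7.26 − 4.83 = 2.430
L/L_☉ = 10^(−0.4 (M − M_☉)) = 10^-0.972 = 0.1067

L/L_☉ ≈ 0.107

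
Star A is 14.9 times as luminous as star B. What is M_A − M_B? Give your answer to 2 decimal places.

Pogson: ΔM = −2.5 log₁₀(ratio) = −2.5 log₁₀(14.9) = −2.5 × 1.1732 = -2.933
Star A is brighter, so it has the smaller magnitude: the difference is negative.

M_A − M_B ≈ -2.93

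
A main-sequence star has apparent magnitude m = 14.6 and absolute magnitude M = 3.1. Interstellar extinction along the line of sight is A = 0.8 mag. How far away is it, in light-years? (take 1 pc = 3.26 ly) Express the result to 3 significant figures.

m − M = 5 log₁₀(d/10 pc) + A  ⇒  14.6 − (3.1) − 0.8 = 5 log₁₀(d/10)
10.700 = 5 log₁₀(d/10)
log₁₀ d = (m − M − A)/5 + 1 = 3.1400
d = 10^3.1400 = 1380 pc
= 4500 ly

d ≈ 4500 ly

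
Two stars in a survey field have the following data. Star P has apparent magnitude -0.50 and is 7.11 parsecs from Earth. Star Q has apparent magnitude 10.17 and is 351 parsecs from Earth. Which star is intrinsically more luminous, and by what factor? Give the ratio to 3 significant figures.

Star P is more luminous, by a factor of 7.61.

Star P: M = m − 5 log₁₀ d + 5 = -0.50 − 5·0.8519 + 5 = 0.241
Star Q: M = m − 5 log₁₀ d + 5 = 10.17 − 5·2.5453 + 5 = 2.443
ΔM = M_P − M_Q = 0.241 − (2.443) = -2.203; smaller M is more luminous → Star P.
L ratio = 10^(0.4 |ΔM|) = 10^0.881 = 7.605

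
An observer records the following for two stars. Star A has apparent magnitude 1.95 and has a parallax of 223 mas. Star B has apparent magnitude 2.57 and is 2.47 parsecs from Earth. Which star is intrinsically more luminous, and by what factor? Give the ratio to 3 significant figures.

Star A is more luminous, by a factor of 5.83.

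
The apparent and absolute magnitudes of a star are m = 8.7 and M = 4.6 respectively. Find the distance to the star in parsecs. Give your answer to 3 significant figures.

d ≈ 66.1 pc

Distance modulus: m − M = 8.7 − (4.6) = 4.100
m − M = 5 log₁₀ d − 5
log₁₀ d = (m − M)/5 + 1 = 1.8200
d = 10^1.8200 = 66.07 pc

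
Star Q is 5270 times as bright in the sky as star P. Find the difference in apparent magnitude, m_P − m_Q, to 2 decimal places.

m_P − m_Q ≈ 9.30

Pogson: Δm = −2.5 log₁₀(ratio) = −2.5 log₁₀(5270) = −2.5 × 3.7218 = -9.305
Star Q is brighter so has the smaller magnitude: m_P − m_Q is positive.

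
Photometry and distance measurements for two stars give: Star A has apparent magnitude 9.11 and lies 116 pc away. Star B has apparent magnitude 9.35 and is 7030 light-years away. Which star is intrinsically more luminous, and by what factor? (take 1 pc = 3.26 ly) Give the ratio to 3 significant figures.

Star A: M = m − 5 log₁₀ d + 5 = 9.11 − 5·2.0645 + 5 = 3.788
Star B: d = 7030 ly / 3.26 = 2156 pc
Star B: M = m − 5 log₁₀ d + 5 = 9.35 − 5·3.3337 + 5 = -2.319
ΔM = M_A − M_B = 3.788 − (-2.319) = 6.106; smaller M is more luminous → Star B.
L ratio = 10^(0.4 |ΔM|) = 10^2.443 = 277.1

Star B is more luminous, by a factor of 277.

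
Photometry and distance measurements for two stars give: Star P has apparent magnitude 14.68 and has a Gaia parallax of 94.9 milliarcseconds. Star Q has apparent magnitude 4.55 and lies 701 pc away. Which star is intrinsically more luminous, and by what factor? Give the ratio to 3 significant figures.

Star Q is more luminous, by a factor of 4.99×10^7.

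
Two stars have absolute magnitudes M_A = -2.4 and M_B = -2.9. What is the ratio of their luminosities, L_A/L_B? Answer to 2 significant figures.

L_A/L_B ≈ 0.63

ΔM = M_A − M_B = 0.5
L_A/L_B = 10^(−0.4 ΔM) = 10^-0.200 = 0.6310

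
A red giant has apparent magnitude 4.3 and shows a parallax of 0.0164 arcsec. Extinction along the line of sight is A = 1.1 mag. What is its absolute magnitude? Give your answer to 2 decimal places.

M ≈ -0.73

d = 1/p = 1/0.0164″ = 60.98 pc
5 log₁₀(d/10 pc) = 5 log₁₀(60.98) − 5 = 3.926
M = m − 5 log₁₀(d/10) − A = 4.3 − 3.926 − 1.1 = -0.726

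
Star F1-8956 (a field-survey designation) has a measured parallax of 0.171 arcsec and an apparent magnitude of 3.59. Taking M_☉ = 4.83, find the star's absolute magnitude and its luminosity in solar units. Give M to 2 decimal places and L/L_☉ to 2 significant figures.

M ≈ 4.75; L/L_☉ ≈ 1.1

d = 1/p = 1/0.171″ = 5.848 pc
M = m − 5 log₁₀ d + 5 = 3.59 − 5·0.7670 + 5 = 4.755
M − M_☉ = 4.755 − 4.83 = -0.075
L/L_☉ = 10^(−0.4 × -0.075) = 1.072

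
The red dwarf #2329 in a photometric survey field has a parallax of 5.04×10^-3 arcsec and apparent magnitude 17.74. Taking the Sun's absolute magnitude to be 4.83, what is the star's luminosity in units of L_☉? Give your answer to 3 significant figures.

d = 1/p = 1/5.04×10^-3″ = 198.4 pc
M = m − 5 log₁₀ d + 5 = 17.74 − 5·2.2976 + 5 = 11.252
M − M_☉ = 11.252 − 4.83 = 6.422
L/L_☉ = 10^(−0.4 × 6.422) = 2.699×10^-3

L/L_☉ ≈ 2.70×10^-3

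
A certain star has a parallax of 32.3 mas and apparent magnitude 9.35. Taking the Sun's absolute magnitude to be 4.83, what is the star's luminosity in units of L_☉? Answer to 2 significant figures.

d = 1/p = 1000/32.3 mas = 30.96 pc
M = m − 5 log₁₀ d + 5 = 9.35 − 5·1.4908 + 5 = 6.896
M − M_☉ = 6.896 − 4.83 = 2.066
L/L_☉ = 10^(−0.4 × 2.066) = 0.1491

L/L_☉ ≈ 0.15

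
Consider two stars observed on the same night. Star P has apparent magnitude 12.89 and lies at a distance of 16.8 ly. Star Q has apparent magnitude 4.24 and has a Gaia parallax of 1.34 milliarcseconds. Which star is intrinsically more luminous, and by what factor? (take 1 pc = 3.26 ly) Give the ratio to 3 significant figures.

Star P: d = 16.8 ly / 3.26 = 5.153 pc
Star P: M = m − 5 log₁₀ d + 5 = 12.89 − 5·0.7121 + 5 = 14.330
Star Q: p = 1.34 mas = 1.34×10^-3″ → d = 1/p = 746.3 pc
Star Q: M = m − 5 log₁₀ d + 5 = 4.24 − 5·2.8729 + 5 = -5.124
ΔM = M_P − M_Q = 14.330 − (-5.124) = 19.454; smaller M is more luminous → Star Q.
L ratio = 10^(0.4 |ΔM|) = 10^7.782 = 6.048×10^7

Star Q is more luminous, by a factor of 6.05×10^7.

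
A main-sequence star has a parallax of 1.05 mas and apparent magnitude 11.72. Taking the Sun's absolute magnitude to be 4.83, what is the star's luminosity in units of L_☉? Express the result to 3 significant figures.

d = 1/p = 1000/1.05 mas = 952.4 pc
M = m − 5 log₁₀ d + 5 = 11.72 − 5·2.9788 + 5 = 1.826
M − M_☉ = 1.826 − 4.83 = -3.004
L/L_☉ = 10^(−0.4 × -3.004) = 15.91

L/L_☉ ≈ 15.9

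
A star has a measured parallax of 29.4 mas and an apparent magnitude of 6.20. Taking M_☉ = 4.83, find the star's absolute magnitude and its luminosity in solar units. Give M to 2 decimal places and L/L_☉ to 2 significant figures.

d = 1/p = 1000/29.4 mas = 34.01 pc
M = m − 5 log₁₀ d + 5 = 6.20 − 5·1.5317 + 5 = 3.542
M − M_☉ = 3.542 − 4.83 = -1.288
L/L_☉ = 10^(−0.4 × -1.288) = 3.276

M ≈ 3.54; L/L_☉ ≈ 3.3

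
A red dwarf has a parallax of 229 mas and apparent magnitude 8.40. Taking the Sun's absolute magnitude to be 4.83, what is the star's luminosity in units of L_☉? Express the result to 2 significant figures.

L/L_☉ ≈ 7.1×10^-3

d = 1/p = 1000/229 mas = 4.367 pc
M = m − 5 log₁₀ d + 5 = 8.40 − 5·0.6402 + 5 = 10.199
M − M_☉ = 10.199 − 4.83 = 5.369
L/L_☉ = 10^(−0.4 × 5.369) = 7.118×10^-3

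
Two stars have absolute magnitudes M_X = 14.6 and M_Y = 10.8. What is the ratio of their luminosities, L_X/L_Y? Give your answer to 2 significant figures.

L_X/L_Y ≈ 0.030

ΔM = M_X − M_Y = 3.8
L_X/L_Y = 10^(−0.4 ΔM) = 10^-1.520 = 0.03020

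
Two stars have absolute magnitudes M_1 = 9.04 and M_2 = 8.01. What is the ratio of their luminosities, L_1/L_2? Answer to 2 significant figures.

L_1/L_2 ≈ 0.39

ΔM = M_1 − M_2 = 1.03
L_1/L_2 = 10^(−0.4 ΔM) = 10^-0.412 = 0.3873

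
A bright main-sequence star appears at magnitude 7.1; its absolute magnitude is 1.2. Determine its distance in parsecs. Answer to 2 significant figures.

d ≈ 150 pc

Distance modulus: m − M = 7.1 − (1.2) = 5.900
m − M = 5 log₁₀ d − 5
log₁₀ d = (m − M)/5 + 1 = 2.1800
d = 10^2.1800 = 151.4 pc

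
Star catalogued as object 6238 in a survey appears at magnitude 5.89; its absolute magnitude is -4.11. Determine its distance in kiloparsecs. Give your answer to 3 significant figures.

d ≈ 1.00 kpc

Distance modulus: m − M = 5.89 − (-4.11) = 10.000
m − M = 5 log₁₀ d − 5
log₁₀ d = (m − M)/5 + 1 = 3.0000
d = 10^3.0000 = 1000 pc
= 1.000 kpc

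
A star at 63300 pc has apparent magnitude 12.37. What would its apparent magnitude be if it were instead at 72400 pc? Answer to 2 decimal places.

m ≈ 12.66

Flux ∝ 1/d², so Δm = 5 log₁₀(d₂/d₁) = 5 log₁₀(72400/63300) = 0.292
m₂ = m₁ + Δm = 12.37 + (0.292) = 12.662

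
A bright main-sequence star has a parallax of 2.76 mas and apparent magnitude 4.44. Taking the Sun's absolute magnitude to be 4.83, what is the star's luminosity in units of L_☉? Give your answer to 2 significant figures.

d = 1/p = 1000/2.76 mas = 362.3 pc
M = m − 5 log₁₀ d + 5 = 4.44 − 5·2.5591 + 5 = -3.355
M − M_☉ = -3.355 − 4.83 = -8.185
L/L_☉ = 10^(−0.4 × -8.185) = 1880

L/L_☉ ≈ 1900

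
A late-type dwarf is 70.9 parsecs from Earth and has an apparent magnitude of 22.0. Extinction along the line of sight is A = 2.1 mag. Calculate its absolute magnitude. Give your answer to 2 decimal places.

5 log₁₀(d/10 pc) = 5 log₁₀(70.90) − 5 = 4.253
M = m − 5 log₁₀(d/10) − A = 22.0 − 4.253 − 2.1 = 15.647

M ≈ 15.65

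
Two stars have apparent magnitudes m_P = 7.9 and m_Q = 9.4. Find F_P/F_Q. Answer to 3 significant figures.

F_P/F_Q ≈ 3.98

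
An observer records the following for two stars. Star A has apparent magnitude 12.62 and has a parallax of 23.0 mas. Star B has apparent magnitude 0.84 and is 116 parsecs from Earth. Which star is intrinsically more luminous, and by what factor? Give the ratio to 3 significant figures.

Star B is more luminous, by a factor of 367000.

Star A: p = 23.0 mas = 0.0230″ → d = 1/p = 43.48 pc
Star A: M = m − 5 log₁₀ d + 5 = 12.62 − 5·1.6383 + 5 = 9.429
Star B: M = m − 5 log₁₀ d + 5 = 0.84 − 5·2.0645 + 5 = -4.482
ΔM = M_A − M_B = 9.429 − (-4.482) = 13.911; smaller M is more luminous → Star B.
L ratio = 10^(0.4 |ΔM|) = 10^5.564 = 366800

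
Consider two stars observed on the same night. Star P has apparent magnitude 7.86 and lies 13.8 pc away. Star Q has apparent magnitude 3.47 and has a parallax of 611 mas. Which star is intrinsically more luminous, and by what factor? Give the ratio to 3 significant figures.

Star P: M = m − 5 log₁₀ d + 5 = 7.86 − 5·1.1399 + 5 = 7.161
Star Q: p = 611 mas = 0.611″ → d = 1/p = 1.637 pc
Star Q: M = m − 5 log₁₀ d + 5 = 3.47 − 5·0.2140 + 5 = 7.400
ΔM = M_P − M_Q = 7.161 − (7.400) = -0.240; smaller M is more luminous → Star P.
L ratio = 10^(0.4 |ΔM|) = 10^0.096 = 1.247

Star P is more luminous, by a factor of 1.25.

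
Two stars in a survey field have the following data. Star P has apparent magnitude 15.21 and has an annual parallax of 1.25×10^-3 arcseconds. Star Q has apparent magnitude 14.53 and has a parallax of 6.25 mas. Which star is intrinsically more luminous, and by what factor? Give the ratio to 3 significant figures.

Star P is more luminous, by a factor of 13.4.

Star P: d = 1/p = 1/1.25×10^-3″ = 800.0 pc
Star P: M = m − 5 log₁₀ d + 5 = 15.21 − 5·2.9031 + 5 = 5.695
Star Q: p = 6.25 mas = 6.25×10^-3″ → d = 1/p = 160.0 pc
Star Q: M = m − 5 log₁₀ d + 5 = 14.53 − 5·2.2041 + 5 = 8.509
ΔM = M_P − M_Q = 5.695 − (8.509) = -2.815; smaller M is more luminous → Star P.
L ratio = 10^(0.4 |ΔM|) = 10^1.126 = 13.36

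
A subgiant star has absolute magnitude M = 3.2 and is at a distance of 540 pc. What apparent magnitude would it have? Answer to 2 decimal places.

m ≈ 11.86

m = M + 5 log₁₀ d − 5 = 3.2 + 5·2.7324 − 5 = 11.862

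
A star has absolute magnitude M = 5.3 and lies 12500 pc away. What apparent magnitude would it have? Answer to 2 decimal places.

m ≈ 20.78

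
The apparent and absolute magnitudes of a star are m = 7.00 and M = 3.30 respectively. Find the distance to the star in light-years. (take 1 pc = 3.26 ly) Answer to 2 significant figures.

Distance modulus: m − M = 7.00 − (3.30) = 3.700
m − M = 5 log₁₀ d − 5
log₁₀ d = (m − M)/5 + 1 = 1.7400
d = 10^1.7400 = 54.95 pc
= 179.2 ly

d ≈ 180 ly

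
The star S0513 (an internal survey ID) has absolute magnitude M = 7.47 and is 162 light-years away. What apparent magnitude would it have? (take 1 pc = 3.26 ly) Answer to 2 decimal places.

m ≈ 10.95

d = 162 ly / 3.26 = 49.69 pc
m = M + 5 log₁₀ d − 5 = 7.47 + 5·1.6963 − 5 = 10.951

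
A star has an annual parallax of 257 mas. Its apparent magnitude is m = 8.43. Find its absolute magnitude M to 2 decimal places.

M ≈ 10.48

p = 257 mas = 0.257″ → d = 1/p = 3.891 pc
5 log₁₀(d/10 pc) = 5 log₁₀(3.891) − 5 = -2.050
M = m − 5 log₁₀(d/10) = 8.43 + 2.050 = 10.480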